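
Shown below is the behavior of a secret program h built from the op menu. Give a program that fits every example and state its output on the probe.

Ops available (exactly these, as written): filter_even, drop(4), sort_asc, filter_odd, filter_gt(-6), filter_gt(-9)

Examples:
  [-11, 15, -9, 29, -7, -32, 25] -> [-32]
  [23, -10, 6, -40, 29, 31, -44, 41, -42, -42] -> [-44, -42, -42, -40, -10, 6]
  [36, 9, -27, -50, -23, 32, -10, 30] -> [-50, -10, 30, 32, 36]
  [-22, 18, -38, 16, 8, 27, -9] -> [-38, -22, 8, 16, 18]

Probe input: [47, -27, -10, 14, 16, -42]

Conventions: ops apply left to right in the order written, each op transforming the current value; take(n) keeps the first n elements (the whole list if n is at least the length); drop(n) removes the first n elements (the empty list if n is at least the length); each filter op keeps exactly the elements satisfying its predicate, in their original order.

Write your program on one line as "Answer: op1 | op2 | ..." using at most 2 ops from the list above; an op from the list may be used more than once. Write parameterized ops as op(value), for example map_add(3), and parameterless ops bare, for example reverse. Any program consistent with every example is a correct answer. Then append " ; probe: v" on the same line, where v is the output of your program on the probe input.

filter_even | sort_asc ; probe: [-42, -10, 14, 16]

Check, running the answer program on each example:
  [-11, 15, -9, 29, -7, -32, 25] -> [-32] -> [-32]
  [23, -10, 6, -40, 29, 31, -44, 41, -42, -42] -> [-10, 6, -40, -44, -42, -42] -> [-44, -42, -42, -40, -10, 6]
  [36, 9, -27, -50, -23, 32, -10, 30] -> [36, -50, 32, -10, 30] -> [-50, -10, 30, 32, 36]
  [-22, 18, -38, 16, 8, 27, -9] -> [-22, 18, -38, 16, 8] -> [-38, -22, 8, 16, 18]
  probe: [47, -27, -10, 14, 16, -42] -> [-10, 14, 16, -42] -> [-42, -10, 14, 16]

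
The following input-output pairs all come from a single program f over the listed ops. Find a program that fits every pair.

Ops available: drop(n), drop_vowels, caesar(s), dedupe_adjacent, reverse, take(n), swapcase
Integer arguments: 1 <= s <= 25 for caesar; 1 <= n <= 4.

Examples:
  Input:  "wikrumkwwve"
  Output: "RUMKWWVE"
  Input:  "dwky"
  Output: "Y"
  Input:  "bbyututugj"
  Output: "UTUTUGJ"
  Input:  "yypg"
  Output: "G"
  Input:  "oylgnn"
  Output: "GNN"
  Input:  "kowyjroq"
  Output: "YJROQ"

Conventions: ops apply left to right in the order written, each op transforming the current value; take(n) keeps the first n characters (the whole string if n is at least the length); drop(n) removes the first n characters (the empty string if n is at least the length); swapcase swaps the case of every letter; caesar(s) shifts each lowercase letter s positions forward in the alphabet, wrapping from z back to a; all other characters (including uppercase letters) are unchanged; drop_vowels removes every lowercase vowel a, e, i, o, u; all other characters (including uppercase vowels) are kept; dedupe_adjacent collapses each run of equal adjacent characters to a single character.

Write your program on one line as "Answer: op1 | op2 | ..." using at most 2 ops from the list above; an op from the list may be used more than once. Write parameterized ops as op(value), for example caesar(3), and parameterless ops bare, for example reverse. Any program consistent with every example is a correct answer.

drop(3) | swapcase

Check, running the answer program on each example:
  "wikrumkwwve" -> "rumkwwve" -> "RUMKWWVE"
  "dwky" -> "y" -> "Y"
  "bbyututugj" -> "ututugj" -> "UTUTUGJ"
  "yypg" -> "g" -> "G"
  "oylgnn" -> "gnn" -> "GNN"
  "kowyjroq" -> "yjroq" -> "YJROQ"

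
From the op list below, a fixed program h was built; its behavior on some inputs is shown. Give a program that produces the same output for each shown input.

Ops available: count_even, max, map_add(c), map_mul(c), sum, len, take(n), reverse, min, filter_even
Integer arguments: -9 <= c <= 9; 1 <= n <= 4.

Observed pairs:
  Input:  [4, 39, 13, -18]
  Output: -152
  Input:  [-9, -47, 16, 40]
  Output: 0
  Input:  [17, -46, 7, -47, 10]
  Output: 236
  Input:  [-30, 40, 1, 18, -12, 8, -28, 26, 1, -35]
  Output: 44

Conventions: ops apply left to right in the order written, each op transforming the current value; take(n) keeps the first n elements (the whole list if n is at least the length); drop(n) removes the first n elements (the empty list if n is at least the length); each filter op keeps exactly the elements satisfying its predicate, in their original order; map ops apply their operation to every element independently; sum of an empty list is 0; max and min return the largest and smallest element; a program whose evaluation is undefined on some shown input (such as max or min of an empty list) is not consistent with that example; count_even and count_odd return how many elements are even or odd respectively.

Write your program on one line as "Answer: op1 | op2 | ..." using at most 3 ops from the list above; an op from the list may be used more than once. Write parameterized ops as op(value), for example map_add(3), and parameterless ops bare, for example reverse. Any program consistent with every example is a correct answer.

map_mul(-4) | sum

Check, running the answer program on each example:
  [4, 39, 13, -18] -> [-16, -156, -52, 72] -> -152
  [-9, -47, 16, 40] -> [36, 188, -64, -160] -> 0
  [17, -46, 7, -47, 10] -> [-68, 184, -28, 188, -40] -> 236
  [-30, 40, 1, 18, -12, 8, -28, 26, 1, -35] -> [120, -160, -4, -72, 48, -32, 112, -104, -4, 140] -> 44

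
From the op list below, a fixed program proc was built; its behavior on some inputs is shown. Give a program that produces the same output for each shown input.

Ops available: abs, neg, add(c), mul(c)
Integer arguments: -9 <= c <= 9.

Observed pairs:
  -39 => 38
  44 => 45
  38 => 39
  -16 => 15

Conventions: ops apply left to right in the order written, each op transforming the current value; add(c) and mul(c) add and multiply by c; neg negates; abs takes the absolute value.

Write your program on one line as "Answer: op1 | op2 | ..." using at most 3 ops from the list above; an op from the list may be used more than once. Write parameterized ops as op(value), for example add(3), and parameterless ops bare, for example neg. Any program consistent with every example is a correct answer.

add(1) | abs

Check, running the answer program on each example:
  -39 -> -38 -> 38
  44 -> 45 -> 45
  38 -> 39 -> 39
  -16 -> -15 -> 15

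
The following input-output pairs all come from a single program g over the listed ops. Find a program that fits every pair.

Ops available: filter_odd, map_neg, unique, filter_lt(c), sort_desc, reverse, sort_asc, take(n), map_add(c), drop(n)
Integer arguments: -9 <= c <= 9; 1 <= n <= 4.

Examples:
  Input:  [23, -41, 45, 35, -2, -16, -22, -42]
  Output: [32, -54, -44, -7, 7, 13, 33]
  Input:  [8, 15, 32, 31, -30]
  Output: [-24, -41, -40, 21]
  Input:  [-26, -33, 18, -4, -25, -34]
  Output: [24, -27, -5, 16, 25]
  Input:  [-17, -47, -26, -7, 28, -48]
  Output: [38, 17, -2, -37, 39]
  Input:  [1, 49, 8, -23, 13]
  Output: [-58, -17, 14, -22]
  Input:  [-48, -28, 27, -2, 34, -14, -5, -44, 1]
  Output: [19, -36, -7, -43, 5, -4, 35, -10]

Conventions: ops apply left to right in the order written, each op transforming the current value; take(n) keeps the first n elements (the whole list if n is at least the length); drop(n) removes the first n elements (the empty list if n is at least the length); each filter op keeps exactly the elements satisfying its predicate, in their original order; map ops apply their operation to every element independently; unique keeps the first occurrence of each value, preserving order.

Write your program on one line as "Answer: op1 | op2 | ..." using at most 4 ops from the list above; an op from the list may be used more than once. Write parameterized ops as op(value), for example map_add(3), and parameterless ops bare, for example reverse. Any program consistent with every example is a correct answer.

map_neg | drop(1) | map_add(-9)

Check, running the answer program on each example:
  [23, -41, 45, 35, -2, -16, -22, -42] -> [-23, 41, -45, -35, 2, 16, 22, 42] -> [41, -45, -35, 2, 16, 22, 42] -> [32, -54, -44, -7, 7, 13, 33]
  [8, 15, 32, 31, -30] -> [-8, -15, -32, -31, 30] -> [-15, -32, -31, 30] -> [-24, -41, -40, 21]
  [-26, -33, 18, -4, -25, -34] -> [26, 33, -18, 4, 25, 34] -> [33, -18, 4, 25, 34] -> [24, -27, -5, 16, 25]
  [-17, -47, -26, -7, 28, -48] -> [17, 47, 26, 7, -28, 48] -> [47, 26, 7, -28, 48] -> [38, 17, -2, -37, 39]
  [1, 49, 8, -23, 13] -> [-1, -49, -8, 23, -13] -> [-49, -8, 23, -13] -> [-58, -17, 14, -22]
  [-48, -28, 27, -2, 34, -14, -5, -44, 1] -> [48, 28, -27, 2, -34, 14, 5, 44, -1] -> [28, -27, 2, -34, 14, 5, 44, -1] -> [19, -36, -7, -43, 5, -4, 35, -10]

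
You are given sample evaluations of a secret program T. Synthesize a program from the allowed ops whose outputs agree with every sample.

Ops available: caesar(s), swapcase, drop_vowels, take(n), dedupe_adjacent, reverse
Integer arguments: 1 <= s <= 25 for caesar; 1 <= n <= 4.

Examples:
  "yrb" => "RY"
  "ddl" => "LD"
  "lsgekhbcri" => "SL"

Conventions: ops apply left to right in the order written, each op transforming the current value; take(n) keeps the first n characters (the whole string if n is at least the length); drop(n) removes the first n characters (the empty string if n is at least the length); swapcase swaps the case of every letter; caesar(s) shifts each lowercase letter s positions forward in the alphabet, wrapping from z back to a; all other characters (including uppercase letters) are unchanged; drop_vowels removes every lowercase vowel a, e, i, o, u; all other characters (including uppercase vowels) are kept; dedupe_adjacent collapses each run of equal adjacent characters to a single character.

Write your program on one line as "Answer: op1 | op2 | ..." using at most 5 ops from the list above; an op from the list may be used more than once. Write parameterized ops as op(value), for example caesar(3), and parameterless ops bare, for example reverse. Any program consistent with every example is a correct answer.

dedupe_adjacent | drop_vowels | swapcase | take(2) | reverse

Check, running the answer program on each example:
  "yrb" -> "yrb" -> "yrb" -> "YRB" -> "YR" -> "RY"
  "ddl" -> "dl" -> "dl" -> "DL" -> "DL" -> "LD"
  "lsgekhbcri" -> "lsgekhbcri" -> "lsgkhbcr" -> "LSGKHBCR" -> "LS" -> "SL"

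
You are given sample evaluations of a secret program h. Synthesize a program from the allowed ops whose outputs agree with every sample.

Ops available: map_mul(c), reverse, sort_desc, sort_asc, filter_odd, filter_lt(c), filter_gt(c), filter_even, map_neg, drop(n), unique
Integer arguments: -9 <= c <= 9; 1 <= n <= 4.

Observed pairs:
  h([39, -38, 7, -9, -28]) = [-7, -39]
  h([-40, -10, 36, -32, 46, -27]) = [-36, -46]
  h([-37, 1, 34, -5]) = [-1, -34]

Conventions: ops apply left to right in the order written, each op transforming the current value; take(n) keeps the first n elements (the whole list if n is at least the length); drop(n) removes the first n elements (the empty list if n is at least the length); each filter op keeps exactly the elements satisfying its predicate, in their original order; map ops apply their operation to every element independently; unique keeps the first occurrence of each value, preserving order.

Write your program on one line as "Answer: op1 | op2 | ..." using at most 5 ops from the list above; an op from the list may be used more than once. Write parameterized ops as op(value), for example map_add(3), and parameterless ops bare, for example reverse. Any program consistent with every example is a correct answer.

map_mul(-1) | reverse | filter_lt(1) | sort_desc

Check, running the answer program on each example:
  [39, -38, 7, -9, -28] -> [-39, 38, -7, 9, 28] -> [28, 9, -7, 38, -39] -> [-7, -39] -> [-7, -39]
  [-40, -10, 36, -32, 46, -27] -> [40, 10, -36, 32, -46, 27] -> [27, -46, 32, -36, 10, 40] -> [-46, -36] -> [-36, -46]
  [-37, 1, 34, -5] -> [37, -1, -34, 5] -> [5, -34, -1, 37] -> [-34, -1] -> [-1, -34]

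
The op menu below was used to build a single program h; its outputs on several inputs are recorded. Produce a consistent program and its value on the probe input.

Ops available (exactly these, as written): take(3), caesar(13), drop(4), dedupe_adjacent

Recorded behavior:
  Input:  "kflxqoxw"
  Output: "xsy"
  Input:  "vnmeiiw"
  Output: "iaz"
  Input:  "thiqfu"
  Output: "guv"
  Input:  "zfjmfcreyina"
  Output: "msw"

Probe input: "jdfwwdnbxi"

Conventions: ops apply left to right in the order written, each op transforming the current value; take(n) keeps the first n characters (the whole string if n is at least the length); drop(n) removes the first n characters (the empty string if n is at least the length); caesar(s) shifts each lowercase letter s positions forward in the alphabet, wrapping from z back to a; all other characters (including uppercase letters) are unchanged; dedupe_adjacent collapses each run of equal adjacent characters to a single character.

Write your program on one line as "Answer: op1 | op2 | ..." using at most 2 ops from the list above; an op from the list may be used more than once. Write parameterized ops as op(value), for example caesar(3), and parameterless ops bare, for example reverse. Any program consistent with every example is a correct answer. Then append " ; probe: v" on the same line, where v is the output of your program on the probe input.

take(3) | caesar(13) ; probe: "wqs"

Check, running the answer program on each example:
  "kflxqoxw" -> "kfl" -> "xsy"
  "vnmeiiw" -> "vnm" -> "iaz"
  "thiqfu" -> "thi" -> "guv"
  "zfjmfcreyina" -> "zfj" -> "msw"
  probe: "jdfwwdnbxi" -> "jdf" -> "wqs"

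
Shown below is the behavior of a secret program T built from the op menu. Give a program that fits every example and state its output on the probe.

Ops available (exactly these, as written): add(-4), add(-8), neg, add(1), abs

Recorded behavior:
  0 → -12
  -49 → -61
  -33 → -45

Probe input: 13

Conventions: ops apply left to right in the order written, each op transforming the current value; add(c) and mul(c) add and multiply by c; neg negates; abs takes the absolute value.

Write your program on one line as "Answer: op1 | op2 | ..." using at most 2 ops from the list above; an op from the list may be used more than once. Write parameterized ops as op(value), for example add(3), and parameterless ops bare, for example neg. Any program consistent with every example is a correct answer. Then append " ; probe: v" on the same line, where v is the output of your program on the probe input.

add(-4) | add(-8) ; probe: 1

Check, running the answer program on each example:
  0 -> -4 -> -12
  -49 -> -53 -> -61
  -33 -> -37 -> -45
  probe: 13 -> 9 -> 1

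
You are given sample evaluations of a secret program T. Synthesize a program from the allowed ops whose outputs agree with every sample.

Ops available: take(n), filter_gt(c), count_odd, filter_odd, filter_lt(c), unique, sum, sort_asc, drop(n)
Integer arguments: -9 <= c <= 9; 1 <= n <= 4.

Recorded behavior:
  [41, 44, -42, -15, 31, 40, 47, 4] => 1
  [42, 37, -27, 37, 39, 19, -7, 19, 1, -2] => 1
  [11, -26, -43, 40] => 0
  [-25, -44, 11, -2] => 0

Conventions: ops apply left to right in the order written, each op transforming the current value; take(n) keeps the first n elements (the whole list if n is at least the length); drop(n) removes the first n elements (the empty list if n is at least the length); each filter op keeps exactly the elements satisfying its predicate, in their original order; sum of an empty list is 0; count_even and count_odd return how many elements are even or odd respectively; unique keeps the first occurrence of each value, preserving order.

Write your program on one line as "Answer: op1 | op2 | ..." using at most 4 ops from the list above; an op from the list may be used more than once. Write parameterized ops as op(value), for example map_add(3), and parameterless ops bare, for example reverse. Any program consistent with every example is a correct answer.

unique | take(4) | drop(3) | count_odd

Check, running the answer program on each example:
  [41, 44, -42, -15, 31, 40, 47, 4] -> [41, 44, -42, -15, 31, 40, 47, 4] -> [41, 44, -42, -15] -> [-15] -> 1
  [42, 37, -27, 37, 39, 19, -7, 19, 1, -2] -> [42, 37, -27, 39, 19, -7, 1, -2] -> [42, 37, -27, 39] -> [39] -> 1
  [11, -26, -43, 40] -> [11, -26, -43, 40] -> [11, -26, -43, 40] -> [40] -> 0
  [-25, -44, 11, -2] -> [-25, -44, 11, -2] -> [-25, -44, 11, -2] -> [-2] -> 0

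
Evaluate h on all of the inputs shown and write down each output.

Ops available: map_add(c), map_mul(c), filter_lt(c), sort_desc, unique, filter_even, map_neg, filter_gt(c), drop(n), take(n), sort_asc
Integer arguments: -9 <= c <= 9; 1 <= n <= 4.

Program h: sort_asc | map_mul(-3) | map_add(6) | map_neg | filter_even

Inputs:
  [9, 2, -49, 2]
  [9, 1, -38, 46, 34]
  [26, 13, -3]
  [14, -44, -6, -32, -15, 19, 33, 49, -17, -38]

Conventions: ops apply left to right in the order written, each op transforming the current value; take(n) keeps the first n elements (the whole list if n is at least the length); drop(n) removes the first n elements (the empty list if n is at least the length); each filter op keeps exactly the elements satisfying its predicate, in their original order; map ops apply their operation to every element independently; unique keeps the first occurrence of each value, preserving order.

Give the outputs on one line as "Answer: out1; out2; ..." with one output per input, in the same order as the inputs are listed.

[0, 0]; [-120, 96, 132]; [72]; [-138, -120, -102, -24, 36]

Execution, op by op:
  [9, 2, -49, 2] -> [-49, 2, 2, 9] -> [147, -6, -6, -27] -> [153, 0, 0, -21] -> [-153, 0, 0, 21] -> [0, 0]
  [9, 1, -38, 46, 34] -> [-38, 1, 9, 34, 46] -> [114, -3, -27, -102, -138] -> [120, 3, -21, -96, -132] -> [-120, -3, 21, 96, 132] -> [-120, 96, 132]
  [26, 13, -3] -> [-3, 13, 26] -> [9, -39, -78] -> [15, -33, -72] -> [-15, 33, 72] -> [72]
  [14, -44, -6, -32, -15, 19, 33, 49, -17, -38] -> [-44, -38, -32, -17, -15, -6, 14, 19, 33, 49] -> [132, 114, 96, 51, 45, 18, -42, -57, -99, -147] -> [138, 120, 102, 57, 51, 24, -36, -51, -93, -141] -> [-138, -120, -102, -57, -51, -24, 36, 51, 93, 141] -> [-138, -120, -102, -24, 36]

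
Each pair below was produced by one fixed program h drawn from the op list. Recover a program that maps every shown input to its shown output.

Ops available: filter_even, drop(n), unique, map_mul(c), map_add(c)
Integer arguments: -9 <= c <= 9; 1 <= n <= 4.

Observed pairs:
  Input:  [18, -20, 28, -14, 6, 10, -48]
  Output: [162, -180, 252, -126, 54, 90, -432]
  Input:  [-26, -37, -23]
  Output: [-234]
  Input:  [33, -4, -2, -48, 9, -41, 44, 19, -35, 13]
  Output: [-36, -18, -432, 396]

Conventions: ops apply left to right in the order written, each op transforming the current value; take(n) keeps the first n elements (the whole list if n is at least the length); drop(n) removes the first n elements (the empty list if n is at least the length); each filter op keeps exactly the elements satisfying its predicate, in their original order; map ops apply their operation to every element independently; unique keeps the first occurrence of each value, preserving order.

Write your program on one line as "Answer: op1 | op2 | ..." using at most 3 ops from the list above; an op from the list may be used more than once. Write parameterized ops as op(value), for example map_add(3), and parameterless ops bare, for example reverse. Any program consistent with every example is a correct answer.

filter_even | map_mul(9)

Check, running the answer program on each example:
  [18, -20, 28, -14, 6, 10, -48] -> [18, -20, 28, -14, 6, 10, -48] -> [162, -180, 252, -126, 54, 90, -432]
  [-26, -37, -23] -> [-26] -> [-234]
  [33, -4, -2, -48, 9, -41, 44, 19, -35, 13] -> [-4, -2, -48, 44] -> [-36, -18, -432, 396]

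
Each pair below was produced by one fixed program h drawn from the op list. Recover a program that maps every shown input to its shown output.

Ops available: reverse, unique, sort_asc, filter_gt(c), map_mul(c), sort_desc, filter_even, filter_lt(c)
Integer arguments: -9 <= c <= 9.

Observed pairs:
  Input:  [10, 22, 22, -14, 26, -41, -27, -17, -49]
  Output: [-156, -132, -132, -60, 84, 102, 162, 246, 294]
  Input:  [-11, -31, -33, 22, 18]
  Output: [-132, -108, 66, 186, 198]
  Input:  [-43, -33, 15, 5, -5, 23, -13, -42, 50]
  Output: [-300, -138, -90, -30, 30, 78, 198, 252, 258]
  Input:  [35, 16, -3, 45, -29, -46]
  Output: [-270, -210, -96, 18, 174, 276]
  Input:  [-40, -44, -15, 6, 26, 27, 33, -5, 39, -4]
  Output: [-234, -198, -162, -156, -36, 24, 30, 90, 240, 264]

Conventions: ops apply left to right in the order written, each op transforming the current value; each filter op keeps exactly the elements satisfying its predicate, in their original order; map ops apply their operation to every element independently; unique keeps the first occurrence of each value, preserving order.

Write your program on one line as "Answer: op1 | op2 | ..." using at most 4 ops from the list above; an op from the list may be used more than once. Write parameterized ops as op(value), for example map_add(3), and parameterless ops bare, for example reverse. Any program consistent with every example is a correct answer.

sort_desc | reverse | map_mul(-6) | sort_asc

Check, running the answer program on each example:
  [10, 22, 22, -14, 26, -41, -27, -17, -49] -> [26, 22, 22, 10, -14, -17, -27, -41, -49] -> [-49, -41, -27, -17, -14, 10, 22, 22, 26] -> [294, 246, 162, 102, 84, -60, -132, -132, -156] -> [-156, -132, -132, -60, 84, 102, 162, 246, 294]
  [-11, -31, -33, 22, 18] -> [22, 18, -11, -31, -33] -> [-33, -31, -11, 18, 22] -> [198, 186, 66, -108, -132] -> [-132, -108, 66, 186, 198]
  [-43, -33, 15, 5, -5, 23, -13, -42, 50] -> [50, 23, 15, 5, -5, -13, -33, -42, -43] -> [-43, -42, -33, -13, -5, 5, 15, 23, 50] -> [258, 252, 198, 78, 30, -30, -90, -138, -300] -> [-300, -138, -90, -30, 30, 78, 198, 252, 258]
  [35, 16, -3, 45, -29, -46] -> [45, 35, 16, -3, -29, -46] -> [-46, -29, -3, 16, 35, 45] -> [276, 174, 18, -96, -210, -270] -> [-270, -210, -96, 18, 174, 276]
  [-40, -44, -15, 6, 26, 27, 33, -5, 39, -4] -> [39, 33, 27, 26, 6, -4, -5, -15, -40, -44] -> [-44, -40, -15, -5, -4, 6, 26, 27, 33, 39] -> [264, 240, 90, 30, 24, -36, -156, -162, -198, -234] -> [-234, -198, -162, -156, -36, 24, 30, 90, 240, 264]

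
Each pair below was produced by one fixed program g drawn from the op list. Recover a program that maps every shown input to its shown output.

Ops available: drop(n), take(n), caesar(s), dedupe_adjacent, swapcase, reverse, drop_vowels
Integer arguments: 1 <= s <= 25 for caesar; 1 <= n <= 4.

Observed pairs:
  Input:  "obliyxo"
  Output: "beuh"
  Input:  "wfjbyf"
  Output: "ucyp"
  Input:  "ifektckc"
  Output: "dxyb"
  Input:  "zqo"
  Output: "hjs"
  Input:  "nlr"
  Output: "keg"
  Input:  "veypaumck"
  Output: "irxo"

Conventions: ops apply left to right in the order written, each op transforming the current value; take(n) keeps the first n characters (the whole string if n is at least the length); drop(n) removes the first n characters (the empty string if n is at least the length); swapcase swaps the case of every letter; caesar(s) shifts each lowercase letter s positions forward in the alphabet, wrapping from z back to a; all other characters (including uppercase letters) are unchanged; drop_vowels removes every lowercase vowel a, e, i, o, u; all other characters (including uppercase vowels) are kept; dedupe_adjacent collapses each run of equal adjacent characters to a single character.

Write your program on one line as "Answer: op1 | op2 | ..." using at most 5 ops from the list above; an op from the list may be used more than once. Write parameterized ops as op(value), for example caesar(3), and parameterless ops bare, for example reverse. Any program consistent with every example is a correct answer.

caesar(10) | take(4) | caesar(9) | reverse

Check, running the answer program on each example:
  "obliyxo" -> "ylvsihy" -> "ylvs" -> "hueb" -> "beuh"
  "wfjbyf" -> "gptlip" -> "gptl" -> "pycu" -> "ucyp"
  "ifektckc" -> "spoudmum" -> "spou" -> "byxd" -> "dxyb"
  "zqo" -> "jay" -> "jay" -> "sjh" -> "hjs"
  "nlr" -> "xvb" -> "xvb" -> "gek" -> "keg"
  "veypaumck" -> "foizkewmu" -> "foiz" -> "oxri" -> "irxo"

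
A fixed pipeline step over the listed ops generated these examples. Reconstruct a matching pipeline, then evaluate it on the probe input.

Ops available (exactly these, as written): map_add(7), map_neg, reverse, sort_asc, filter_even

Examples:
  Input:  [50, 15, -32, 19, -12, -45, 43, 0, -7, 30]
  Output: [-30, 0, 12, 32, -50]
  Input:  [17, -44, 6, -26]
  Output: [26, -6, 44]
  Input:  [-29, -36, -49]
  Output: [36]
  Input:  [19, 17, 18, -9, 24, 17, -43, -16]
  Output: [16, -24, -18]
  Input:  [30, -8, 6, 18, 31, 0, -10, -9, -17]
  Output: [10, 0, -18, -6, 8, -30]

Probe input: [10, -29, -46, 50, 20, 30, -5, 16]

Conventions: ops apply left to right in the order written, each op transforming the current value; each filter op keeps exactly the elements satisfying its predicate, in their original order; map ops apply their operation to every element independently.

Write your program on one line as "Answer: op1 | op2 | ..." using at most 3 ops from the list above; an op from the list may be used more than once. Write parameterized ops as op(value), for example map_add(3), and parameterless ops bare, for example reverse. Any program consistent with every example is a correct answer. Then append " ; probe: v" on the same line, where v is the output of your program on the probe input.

map_neg | reverse | filter_even ; probe: [-16, -30, -20, -50, 46, -10]

Check, running the answer program on each example:
  [50, 15, -32, 19, -12, -45, 43, 0, -7, 30] -> [-50, -15, 32, -19, 12, 45, -43, 0, 7, -30] -> [-30, 7, 0, -43, 45, 12, -19, 32, -15, -50] -> [-30, 0, 12, 32, -50]
  [17, -44, 6, -26] -> [-17, 44, -6, 26] -> [26, -6, 44, -17] -> [26, -6, 44]
  [-29, -36, -49] -> [29, 36, 49] -> [49, 36, 29] -> [36]
  [19, 17, 18, -9, 24, 17, -43, -16] -> [-19, -17, -18, 9, -24, -17, 43, 16] -> [16, 43, -17, -24, 9, -18, -17, -19] -> [16, -24, -18]
  [30, -8, 6, 18, 31, 0, -10, -9, -17] -> [-30, 8, -6, -18, -31, 0, 10, 9, 17] -> [17, 9, 10, 0, -31, -18, -6, 8, -30] -> [10, 0, -18, -6, 8, -30]
  probe: [10, -29, -46, 50, 20, 30, -5, 16] -> [-10, 29, 46, -50, -20, -30, 5, -16] -> [-16, 5, -30, -20, -50, 46, 29, -10] -> [-16, -30, -20, -50, 46, -10]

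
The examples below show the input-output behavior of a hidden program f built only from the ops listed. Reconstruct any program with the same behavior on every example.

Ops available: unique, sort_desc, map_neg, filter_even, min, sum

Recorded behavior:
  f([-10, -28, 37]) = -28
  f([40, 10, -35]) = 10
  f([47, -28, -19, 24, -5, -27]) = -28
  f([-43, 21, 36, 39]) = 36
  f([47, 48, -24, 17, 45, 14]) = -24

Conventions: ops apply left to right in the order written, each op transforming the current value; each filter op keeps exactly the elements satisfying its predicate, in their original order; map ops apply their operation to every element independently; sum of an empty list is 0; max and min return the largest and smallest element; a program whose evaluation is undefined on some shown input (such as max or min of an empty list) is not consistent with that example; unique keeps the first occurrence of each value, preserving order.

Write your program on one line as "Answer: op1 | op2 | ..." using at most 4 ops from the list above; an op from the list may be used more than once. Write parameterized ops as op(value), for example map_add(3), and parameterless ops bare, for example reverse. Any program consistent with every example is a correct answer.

map_neg | filter_even | map_neg | min

Check, running the answer program on each example:
  [-10, -28, 37] -> [10, 28, -37] -> [10, 28] -> [-10, -28] -> -28
  [40, 10, -35] -> [-40, -10, 35] -> [-40, -10] -> [40, 10] -> 10
  [47, -28, -19, 24, -5, -27] -> [-47, 28, 19, -24, 5, 27] -> [28, -24] -> [-28, 24] -> -28
  [-43, 21, 36, 39] -> [43, -21, -36, -39] -> [-36] -> [36] -> 36
  [47, 48, -24, 17, 45, 14] -> [-47, -48, 24, -17, -45, -14] -> [-48, 24, -14] -> [48, -24, 14] -> -24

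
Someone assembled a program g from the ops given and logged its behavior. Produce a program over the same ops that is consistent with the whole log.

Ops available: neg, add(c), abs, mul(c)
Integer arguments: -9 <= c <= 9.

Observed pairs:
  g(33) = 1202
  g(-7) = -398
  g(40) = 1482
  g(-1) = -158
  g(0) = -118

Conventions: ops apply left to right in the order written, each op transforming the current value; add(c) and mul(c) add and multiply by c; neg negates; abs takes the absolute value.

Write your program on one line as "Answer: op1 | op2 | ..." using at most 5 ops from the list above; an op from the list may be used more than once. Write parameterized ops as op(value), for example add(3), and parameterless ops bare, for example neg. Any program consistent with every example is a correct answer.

add(-3) | mul(8) | neg | mul(-5) | add(2)

Check, running the answer program on each example:
  33 -> 30 -> 240 -> -240 -> 1200 -> 1202
  -7 -> -10 -> -80 -> 80 -> -400 -> -398
  40 -> 37 -> 296 -> -296 -> 1480 -> 1482
  -1 -> -4 -> -32 -> 32 -> -160 -> -158
  0 -> -3 -> -24 -> 24 -> -120 -> -118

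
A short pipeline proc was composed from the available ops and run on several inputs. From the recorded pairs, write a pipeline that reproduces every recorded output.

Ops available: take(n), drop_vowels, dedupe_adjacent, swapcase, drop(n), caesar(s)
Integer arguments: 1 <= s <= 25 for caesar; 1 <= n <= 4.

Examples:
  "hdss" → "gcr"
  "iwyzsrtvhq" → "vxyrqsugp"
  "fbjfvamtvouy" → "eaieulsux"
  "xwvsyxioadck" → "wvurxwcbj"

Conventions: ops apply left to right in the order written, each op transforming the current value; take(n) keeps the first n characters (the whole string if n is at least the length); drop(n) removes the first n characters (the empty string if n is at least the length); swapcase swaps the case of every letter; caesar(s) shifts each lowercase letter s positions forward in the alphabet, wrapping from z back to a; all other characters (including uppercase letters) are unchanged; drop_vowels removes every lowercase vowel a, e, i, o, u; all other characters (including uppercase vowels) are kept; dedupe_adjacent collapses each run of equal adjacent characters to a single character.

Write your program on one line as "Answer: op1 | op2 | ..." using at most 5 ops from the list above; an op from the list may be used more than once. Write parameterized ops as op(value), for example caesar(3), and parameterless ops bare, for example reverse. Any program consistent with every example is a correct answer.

drop_vowels | caesar(19) | caesar(6) | dedupe_adjacent

Check, running the answer program on each example:
  "hdss" -> "hdss" -> "awll" -> "gcrr" -> "gcr"
  "iwyzsrtvhq" -> "wyzsrtvhq" -> "prslkmoaj" -> "vxyrqsugp" -> "vxyrqsugp"
  "fbjfvamtvouy" -> "fbjfvmtvy" -> "yucyofmor" -> "eaieulsux" -> "eaieulsux"
  "xwvsyxioadck" -> "xwvsyxdck" -> "qpolrqwvd" -> "wvurxwcbj" -> "wvurxwcbj"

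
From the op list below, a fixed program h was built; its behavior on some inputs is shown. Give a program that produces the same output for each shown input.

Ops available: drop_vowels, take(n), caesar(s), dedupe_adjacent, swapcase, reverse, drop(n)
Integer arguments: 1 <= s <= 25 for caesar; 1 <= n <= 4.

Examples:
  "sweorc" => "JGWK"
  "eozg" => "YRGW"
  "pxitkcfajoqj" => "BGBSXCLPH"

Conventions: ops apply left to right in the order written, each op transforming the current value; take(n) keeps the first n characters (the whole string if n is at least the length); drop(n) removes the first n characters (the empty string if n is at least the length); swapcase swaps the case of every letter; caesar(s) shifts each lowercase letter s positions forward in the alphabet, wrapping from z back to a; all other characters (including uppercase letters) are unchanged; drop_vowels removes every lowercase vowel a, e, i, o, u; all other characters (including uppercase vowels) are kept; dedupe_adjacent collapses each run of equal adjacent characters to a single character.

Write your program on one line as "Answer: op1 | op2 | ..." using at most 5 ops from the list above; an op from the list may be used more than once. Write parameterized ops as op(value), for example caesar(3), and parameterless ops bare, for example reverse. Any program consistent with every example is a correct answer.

caesar(18) | drop_vowels | swapcase | reverse

Check, running the answer program on each example:
  "sweorc" -> "kowgju" -> "kwgj" -> "KWGJ" -> "JGWK"
  "eozg" -> "wgry" -> "wgry" -> "WGRY" -> "YRGW"
  "pxitkcfajoqj" -> "hpalcuxsbgib" -> "hplcxsbgb" -> "HPLCXSBGB" -> "BGBSXCLPH"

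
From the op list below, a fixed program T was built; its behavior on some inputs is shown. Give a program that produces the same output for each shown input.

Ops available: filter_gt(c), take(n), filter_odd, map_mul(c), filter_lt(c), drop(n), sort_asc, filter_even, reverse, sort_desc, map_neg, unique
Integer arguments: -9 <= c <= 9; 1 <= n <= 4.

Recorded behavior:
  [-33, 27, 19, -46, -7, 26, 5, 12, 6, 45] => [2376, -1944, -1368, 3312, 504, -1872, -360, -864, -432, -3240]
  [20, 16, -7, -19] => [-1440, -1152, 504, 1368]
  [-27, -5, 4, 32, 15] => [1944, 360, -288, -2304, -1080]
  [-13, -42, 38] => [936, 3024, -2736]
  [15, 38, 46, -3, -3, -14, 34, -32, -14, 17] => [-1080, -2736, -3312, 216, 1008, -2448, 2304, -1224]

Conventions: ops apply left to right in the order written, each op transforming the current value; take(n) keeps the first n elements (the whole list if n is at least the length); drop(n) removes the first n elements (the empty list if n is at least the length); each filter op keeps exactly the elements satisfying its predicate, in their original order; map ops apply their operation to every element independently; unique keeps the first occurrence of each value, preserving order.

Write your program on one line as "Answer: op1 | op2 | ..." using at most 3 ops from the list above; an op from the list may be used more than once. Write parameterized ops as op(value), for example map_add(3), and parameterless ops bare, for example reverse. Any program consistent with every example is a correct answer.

map_mul(-8) | unique | map_mul(9)

Check, running the answer program on each example:
  [-33, 27, 19, -46, -7, 26, 5, 12, 6, 45] -> [264, -216, -152, 368, 56, -208, -40, -96, -48, -360] -> [264, -216, -152, 368, 56, -208, -40, -96, -48, -360] -> [2376, -1944, -1368, 3312, 504, -1872, -360, -864, -432, -3240]
  [20, 16, -7, -19] -> [-160, -128, 56, 152] -> [-160, -128, 56, 152] -> [-1440, -1152, 504, 1368]
  [-27, -5, 4, 32, 15] -> [216, 40, -32, -256, -120] -> [216, 40, -32, -256, -120] -> [1944, 360, -288, -2304, -1080]
  [-13, -42, 38] -> [104, 336, -304] -> [104, 336, -304] -> [936, 3024, -2736]
  [15, 38, 46, -3, -3, -14, 34, -32, -14, 17] -> [-120, -304, -368, 24, 24, 112, -272, 256, 112, -136] -> [-120, -304, -368, 24, 112, -272, 256, -136] -> [-1080, -2736, -3312, 216, 1008, -2448, 2304, -1224]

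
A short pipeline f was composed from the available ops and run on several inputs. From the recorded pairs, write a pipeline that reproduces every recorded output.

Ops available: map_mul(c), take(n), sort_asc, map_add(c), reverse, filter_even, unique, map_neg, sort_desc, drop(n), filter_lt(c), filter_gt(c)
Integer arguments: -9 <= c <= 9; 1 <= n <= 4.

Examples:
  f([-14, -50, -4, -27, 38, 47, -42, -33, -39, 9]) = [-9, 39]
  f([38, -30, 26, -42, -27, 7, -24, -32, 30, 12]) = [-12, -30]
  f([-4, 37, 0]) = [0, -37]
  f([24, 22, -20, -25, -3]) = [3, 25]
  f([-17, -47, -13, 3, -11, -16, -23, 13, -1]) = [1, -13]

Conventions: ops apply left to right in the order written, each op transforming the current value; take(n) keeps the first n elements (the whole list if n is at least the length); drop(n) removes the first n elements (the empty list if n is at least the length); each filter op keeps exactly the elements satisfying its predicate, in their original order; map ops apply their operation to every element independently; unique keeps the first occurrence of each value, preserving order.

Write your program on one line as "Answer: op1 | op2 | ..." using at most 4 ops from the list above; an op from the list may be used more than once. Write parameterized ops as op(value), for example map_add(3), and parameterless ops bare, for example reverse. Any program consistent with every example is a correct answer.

reverse | take(2) | map_neg

Check, running the answer program on each example:
  [-14, -50, -4, -27, 38, 47, -42, -33, -39, 9] -> [9, -39, -33, -42, 47, 38, -27, -4, -50, -14] -> [9, -39] -> [-9, 39]
  [38, -30, 26, -42, -27, 7, -24, -32, 30, 12] -> [12, 30, -32, -24, 7, -27, -42, 26, -30, 38] -> [12, 30] -> [-12, -30]
  [-4, 37, 0] -> [0, 37, -4] -> [0, 37] -> [0, -37]
  [24, 22, -20, -25, -3] -> [-3, -25, -20, 22, 24] -> [-3, -25] -> [3, 25]
  [-17, -47, -13, 3, -11, -16, -23, 13, -1] -> [-1, 13, -23, -16, -11, 3, -13, -47, -17] -> [-1, 13] -> [1, -13]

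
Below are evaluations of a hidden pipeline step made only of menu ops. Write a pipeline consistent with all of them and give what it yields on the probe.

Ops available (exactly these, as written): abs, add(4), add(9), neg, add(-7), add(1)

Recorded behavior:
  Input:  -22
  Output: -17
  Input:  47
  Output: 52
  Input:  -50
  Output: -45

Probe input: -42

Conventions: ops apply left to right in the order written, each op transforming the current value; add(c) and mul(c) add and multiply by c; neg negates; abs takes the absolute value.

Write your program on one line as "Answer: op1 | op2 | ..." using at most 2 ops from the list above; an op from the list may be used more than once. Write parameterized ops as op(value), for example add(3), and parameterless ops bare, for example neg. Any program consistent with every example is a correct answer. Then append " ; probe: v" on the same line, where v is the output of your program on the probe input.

add(1) | add(4) ; probe: -37

Check, running the answer program on each example:
  -22 -> -21 -> -17
  47 -> 48 -> 52
  -50 -> -49 -> -45
  probe: -42 -> -41 -> -37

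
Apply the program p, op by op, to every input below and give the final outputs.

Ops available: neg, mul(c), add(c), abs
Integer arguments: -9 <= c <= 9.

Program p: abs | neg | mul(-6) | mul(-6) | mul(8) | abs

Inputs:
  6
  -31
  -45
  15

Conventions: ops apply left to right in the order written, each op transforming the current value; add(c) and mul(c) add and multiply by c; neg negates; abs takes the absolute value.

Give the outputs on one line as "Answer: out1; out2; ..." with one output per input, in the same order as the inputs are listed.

1728; 8928; 12960; 4320

Execution, op by op:
  6 -> 6 -> -6 -> 36 -> -216 -> -1728 -> 1728
  -31 -> 31 -> -31 -> 186 -> -1116 -> -8928 -> 8928
  -45 -> 45 -> -45 -> 270 -> -1620 -> -12960 -> 12960
  15 -> 15 -> -15 -> 90 -> -540 -> -4320 -> 4320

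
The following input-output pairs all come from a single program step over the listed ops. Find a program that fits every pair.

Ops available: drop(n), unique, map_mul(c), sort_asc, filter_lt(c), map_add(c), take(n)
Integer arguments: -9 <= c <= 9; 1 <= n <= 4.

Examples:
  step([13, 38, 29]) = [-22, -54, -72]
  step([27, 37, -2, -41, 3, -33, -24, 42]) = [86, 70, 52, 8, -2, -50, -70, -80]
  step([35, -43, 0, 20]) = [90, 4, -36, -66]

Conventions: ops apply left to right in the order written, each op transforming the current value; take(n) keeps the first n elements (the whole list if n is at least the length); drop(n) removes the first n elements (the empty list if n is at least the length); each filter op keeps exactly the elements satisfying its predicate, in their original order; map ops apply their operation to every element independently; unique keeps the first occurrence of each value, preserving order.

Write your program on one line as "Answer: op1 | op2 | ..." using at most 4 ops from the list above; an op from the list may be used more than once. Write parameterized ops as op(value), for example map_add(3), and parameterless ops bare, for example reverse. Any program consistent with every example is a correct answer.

sort_asc | map_mul(-2) | map_add(4)

Check, running the answer program on each example:
  [13, 38, 29] -> [13, 29, 38] -> [-26, -58, -76] -> [-22, -54, -72]
  [27, 37, -2, -41, 3, -33, -24, 42] -> [-41, -33, -24, -2, 3, 27, 37, 42] -> [82, 66, 48, 4, -6, -54, -74, -84] -> [86, 70, 52, 8, -2, -50, -70, -80]
  [35, -43, 0, 20] -> [-43, 0, 20, 35] -> [86, 0, -40, -70] -> [90, 4, -36, -66]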